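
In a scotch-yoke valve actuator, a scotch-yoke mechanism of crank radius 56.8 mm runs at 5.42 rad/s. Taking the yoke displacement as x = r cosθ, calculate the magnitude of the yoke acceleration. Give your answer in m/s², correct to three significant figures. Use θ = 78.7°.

0.327

ω = 5.42 rad/s
x = r cosθ ⇒ ẍ = −rω² cosθ (ω constant).
|a| = rω²|cosθ| = 0.0568·(5.42)²·|cos 78.7°| = 0.32695 m/s².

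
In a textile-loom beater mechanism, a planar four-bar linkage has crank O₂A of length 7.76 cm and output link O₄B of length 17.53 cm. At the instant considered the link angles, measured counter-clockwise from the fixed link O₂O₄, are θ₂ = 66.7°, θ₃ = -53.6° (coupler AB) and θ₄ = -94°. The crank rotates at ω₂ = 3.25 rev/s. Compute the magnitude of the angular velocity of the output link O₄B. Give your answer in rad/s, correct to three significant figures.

12.0

ω₂ = 20.42 rad/s (from 3.25 rev/s).
Differentiating the loop-closure r₂e^{iθ₂}+r₃e^{iθ₃}=r₁+r₄e^{iθ₄} gives r₂ω₂e^{iθ₂}+r₃ω₃e^{iθ₃}=r₄ω₄e^{iθ₄}.
Eliminating the other unknown: ω₄ = r₂ω₂ sin(θ₂−θ₃) / [r₄ sin(θ₄−θ₃)].
Numerator sine = +0.86340; denominator sine = -0.64812.
Result = 0.0776·20.42·(+0.86340) / (0.1753·(-0.64812)) = -12.042 rad/s; magnitude 12.042 rad/s.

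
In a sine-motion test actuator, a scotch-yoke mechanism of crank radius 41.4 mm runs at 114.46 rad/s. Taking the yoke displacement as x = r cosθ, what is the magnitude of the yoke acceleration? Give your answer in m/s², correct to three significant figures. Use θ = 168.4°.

ω = 114.5 rad/s
x = r cosθ ⇒ ẍ = −rω² cosθ (ω constant).
|a| = rω²|cosθ| = 0.0414·(114.5)²·|cos 168.4°| = 531.31 m/s².

531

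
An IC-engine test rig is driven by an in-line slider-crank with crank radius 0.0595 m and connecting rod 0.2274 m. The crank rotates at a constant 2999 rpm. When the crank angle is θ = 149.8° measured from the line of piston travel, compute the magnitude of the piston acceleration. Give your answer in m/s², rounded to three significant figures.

4290

ω = 2π·2999/60 = 314.1 rad/s
x(θ) = r cosθ + √(L² − r² sin²θ); with ω constant, a = ω²·d²x/dθ².
d²x/dθ² = −r cosθ − r²(cos2θ)/√u − r⁴ sin²2θ/(4u^{3/2}),  u = L² − r² sin²θ = 0.050815 m².
Substituting r = 0.0595 m, L = 0.2274 m, θ = 149.8°: d²x/dθ² = +0.04346 m.
a = ω²·d²x/dθ² = (314.1)²·(+0.04346) = +4286.5 m/s²;  |a| = 4286.5 m/s².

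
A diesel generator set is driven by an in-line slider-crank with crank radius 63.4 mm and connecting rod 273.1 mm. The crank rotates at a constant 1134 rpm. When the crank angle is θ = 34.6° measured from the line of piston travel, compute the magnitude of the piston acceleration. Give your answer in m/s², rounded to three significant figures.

ω = 2π·1134/60 = 118.8 rad/s
x(θ) = r cosθ + √(L² − r² sin²θ); with ω constant, a = ω²·d²x/dθ².
d²x/dθ² = −r cosθ − r²(cos2θ)/√u − r⁴ sin²2θ/(4u^{3/2}),  u = L² − r² sin²θ = 0.0732875 m².
Substituting r = 0.0634 m, L = 0.2731 m, θ = 34.6°: d²x/dθ² = -0.057637 m.
a = ω²·d²x/dθ² = (118.8)²·(-0.057637) = -812.81 m/s²;  |a| = 812.81 m/s².

813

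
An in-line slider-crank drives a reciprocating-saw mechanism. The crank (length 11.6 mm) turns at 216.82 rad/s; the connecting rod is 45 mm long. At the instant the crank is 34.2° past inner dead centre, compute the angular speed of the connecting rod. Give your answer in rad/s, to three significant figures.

ω = 216.8 rad/s
The rod makes angle φ with the slider axis where L sinφ = r sinθ; differentiating, L cosφ·φ̇ = r ω cosθ.
L cosφ = √(L² − r² sin²θ) = 0.044525 m.
|ω_rod| = r ω |cosθ| / √(L² − r² sin²θ) = 0.0116·216.8·0.82708/0.044525 = 46.72 rad/s.

46.7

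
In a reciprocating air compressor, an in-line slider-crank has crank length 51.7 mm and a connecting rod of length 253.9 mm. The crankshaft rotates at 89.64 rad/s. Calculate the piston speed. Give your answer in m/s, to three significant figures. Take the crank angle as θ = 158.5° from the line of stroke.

1.38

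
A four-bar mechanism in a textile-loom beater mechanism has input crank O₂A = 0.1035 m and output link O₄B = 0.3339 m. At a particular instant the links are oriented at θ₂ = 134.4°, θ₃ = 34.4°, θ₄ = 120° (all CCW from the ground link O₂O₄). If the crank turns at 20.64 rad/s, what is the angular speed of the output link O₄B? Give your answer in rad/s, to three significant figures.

ω₂ = 20.64 rad/s
Differentiating the loop-closure r₂e^{iθ₂}+r₃e^{iθ₃}=r₁+r₄e^{iθ₄} gives r₂ω₂e^{iθ₂}+r₃ω₃e^{iθ₃}=r₄ω₄e^{iθ₄}.
Eliminating the other unknown: ω₄ = r₂ω₂ sin(θ₂−θ₃) / [r₄ sin(θ₄−θ₃)].
Numerator sine = +0.98481; denominator sine = +0.99705.
Result = 0.1035·20.64·(+0.98481) / (0.3339·(+0.99705)) = +6.3193 rad/s; magnitude 6.3193 rad/s.

6.32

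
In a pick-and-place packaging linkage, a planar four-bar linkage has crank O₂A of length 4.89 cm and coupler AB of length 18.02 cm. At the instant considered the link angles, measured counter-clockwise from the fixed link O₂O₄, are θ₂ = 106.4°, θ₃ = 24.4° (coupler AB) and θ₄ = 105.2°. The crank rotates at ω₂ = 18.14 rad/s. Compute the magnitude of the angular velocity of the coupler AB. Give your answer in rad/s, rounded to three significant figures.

ω₂ = 18.14 rad/s
Differentiating the loop-closure r₂e^{iθ₂}+r₃e^{iθ₃}=r₁+r₄e^{iθ₄} gives r₂ω₂e^{iθ₂}+r₃ω₃e^{iθ₃}=r₄ω₄e^{iθ₄}.
Eliminating the other unknown: ω₃ = r₂ω₂ sin(θ₄−θ₂) / [r₃ sin(θ₃−θ₄)].
Numerator sine = -0.02094; denominator sine = -0.98714.
Result = 0.0489·18.14·(-0.02094) / (0.1802·(-0.98714)) = +0.10443 rad/s; magnitude 0.10443 rad/s.

0.104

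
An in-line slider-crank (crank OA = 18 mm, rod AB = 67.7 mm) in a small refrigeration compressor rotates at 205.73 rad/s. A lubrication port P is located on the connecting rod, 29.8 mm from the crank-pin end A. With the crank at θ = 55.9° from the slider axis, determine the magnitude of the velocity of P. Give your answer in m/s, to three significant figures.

ω = 205.7 rad/s.  Crank-pin speed |V_A| = rω = 3.7031 m/s, perpendicular to OA.
Rod angle: sinφ = −(r/L) sinθ ⇒ φ = -12.719°; ω_rod = −rω cosθ/√(L²−r²sin²θ) = -31.438 rad/s.
V_P = V_A + ω_rod × AP, with AP = 0.0298 m along the rod.
Components: V_Px = −rω sinθ − a·ω_rod·sinφ = -3.2727 m/s;  V_Py = rω cosθ + a·ω_rod·cosφ = +1.1623 m/s.
|V_P| = √(V_Px² + V_Py²) = 3.4729 m/s.

3.47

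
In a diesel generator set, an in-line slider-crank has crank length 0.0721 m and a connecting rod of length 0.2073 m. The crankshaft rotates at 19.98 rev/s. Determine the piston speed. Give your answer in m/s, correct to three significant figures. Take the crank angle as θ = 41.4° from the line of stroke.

ω = 2π·20 = 125.5 rad/s
For an in-line slider-crank, x = r cosθ + √(L² − r² sin²θ), so v = −rω sinθ·[1 + r cosθ/√(L² − r² sin²θ)].
With r = 0.0721 m, L = 0.2073 m, θ = 41.4°: √(L² − r² sin²θ) = 0.20174 m.
v = −0.0721·125.5·0.66131·[1 + 0.0721·0.75011/0.20174] = -7.5904 m/s.
|v| = 7.5904 m/s.

7.59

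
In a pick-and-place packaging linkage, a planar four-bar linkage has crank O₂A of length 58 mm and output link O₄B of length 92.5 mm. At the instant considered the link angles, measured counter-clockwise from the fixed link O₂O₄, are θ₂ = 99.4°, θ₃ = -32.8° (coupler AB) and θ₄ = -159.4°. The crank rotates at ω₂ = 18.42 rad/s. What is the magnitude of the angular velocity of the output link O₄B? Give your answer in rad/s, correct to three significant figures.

10.7

ω₂ = 18.42 rad/s
Differentiating the loop-closure r₂e^{iθ₂}+r₃e^{iθ₃}=r₁+r₄e^{iθ₄} gives r₂ω₂e^{iθ₂}+r₃ω₃e^{iθ₃}=r₄ω₄e^{iθ₄}.
Eliminating the other unknown: ω₄ = r₂ω₂ sin(θ₂−θ₃) / [r₄ sin(θ₄−θ₃)].
Numerator sine = +0.74080; denominator sine = -0.80282.
Result = 0.058·18.42·(+0.74080) / (0.0925·(-0.80282)) = -10.658 rad/s; magnitude 10.658 rad/s.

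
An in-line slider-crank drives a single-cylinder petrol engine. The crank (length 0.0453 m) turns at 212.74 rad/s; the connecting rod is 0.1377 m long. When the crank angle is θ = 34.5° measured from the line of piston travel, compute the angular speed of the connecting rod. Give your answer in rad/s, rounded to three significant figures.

58.7

ω = 212.7 rad/s
The rod makes angle φ with the slider axis where L sinφ = r sinθ; differentiating, L cosφ·φ̇ = r ω cosθ.
L cosφ = √(L² − r² sin²θ) = 0.13529 m.
|ω_rod| = r ω |cosθ| / √(L² − r² sin²θ) = 0.0453·212.7·0.82413/0.13529 = 58.706 rad/s.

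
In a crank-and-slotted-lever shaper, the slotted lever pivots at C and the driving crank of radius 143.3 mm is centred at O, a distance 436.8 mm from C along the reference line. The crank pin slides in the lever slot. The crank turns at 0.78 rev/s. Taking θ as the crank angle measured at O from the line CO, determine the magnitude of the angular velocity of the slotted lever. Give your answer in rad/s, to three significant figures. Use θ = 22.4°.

1.17

ω = 4.901 rad/s (from 0.78 rev/s).
Crank pin A relative to C: A = (d + r cosθ, r sinθ); lever angle φ = atan2(r sinθ, d + r cosθ).
Differentiating tanφ: φ̇ = rω(d cosθ + r)/(d² + r² + 2dr cosθ).
d² + r² + 2dr cosθ = |CA|² = 0.32707 m²;  d cosθ + r = +0.54714 m.
|ω_lever| = |0.1433·4.901·+0.54714| / 0.32707 = 1.1748 rad/s.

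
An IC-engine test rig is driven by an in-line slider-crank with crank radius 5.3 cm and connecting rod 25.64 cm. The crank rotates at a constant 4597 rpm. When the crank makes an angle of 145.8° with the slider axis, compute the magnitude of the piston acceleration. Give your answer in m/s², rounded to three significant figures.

9190

ω = 2π·4597/60 = 481.4 rad/s
x(θ) = r cosθ + √(L² − r² sin²θ); with ω constant, a = ω²·d²x/dθ².
d²x/dθ² = −r cosθ − r²(cos2θ)/√u − r⁴ sin²2θ/(4u^{3/2}),  u = L² − r² sin²θ = 0.0648535 m².
Substituting r = 0.053 m, L = 0.2564 m, θ = 145.8°: d²x/dθ² = +0.039672 m.
a = ω²·d²x/dθ² = (481.4)²·(+0.039672) = +9193.6 m/s²;  |a| = 9193.6 m/s².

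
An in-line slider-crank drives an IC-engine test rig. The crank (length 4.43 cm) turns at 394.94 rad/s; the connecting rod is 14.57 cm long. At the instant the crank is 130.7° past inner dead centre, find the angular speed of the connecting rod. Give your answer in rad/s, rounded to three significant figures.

ω = 394.9 rad/s
The rod makes angle φ with the slider axis where L sinφ = r sinθ; differentiating, L cosφ·φ̇ = r ω cosθ.
L cosφ = √(L² − r² sin²θ) = 0.14178 m.
|ω_rod| = r ω |cosθ| / √(L² − r² sin²θ) = 0.0443·394.9·0.65210/0.14178 = 80.472 rad/s.

80.5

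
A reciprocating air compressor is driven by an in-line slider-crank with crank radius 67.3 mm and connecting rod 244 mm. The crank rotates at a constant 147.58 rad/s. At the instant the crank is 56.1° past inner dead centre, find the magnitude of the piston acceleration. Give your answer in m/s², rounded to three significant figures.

ω = 147.6 rad/s
x(θ) = r cosθ + √(L² − r² sin²θ); with ω constant, a = ω²·d²x/dθ².
d²x/dθ² = −r cosθ − r²(cos2θ)/√u − r⁴ sin²2θ/(4u^{3/2}),  u = L² − r² sin²θ = 0.0564157 m².
Substituting r = 0.0673 m, L = 0.244 m, θ = 56.1°: d²x/dθ² = -0.030659 m.
a = ω²·d²x/dθ² = (147.6)²·(-0.030659) = -667.75 m/s²;  |a| = 667.75 m/s².

668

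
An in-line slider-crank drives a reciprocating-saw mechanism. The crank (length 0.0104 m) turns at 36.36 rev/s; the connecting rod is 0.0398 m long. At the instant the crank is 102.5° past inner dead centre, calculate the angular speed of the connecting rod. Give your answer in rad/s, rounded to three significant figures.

ω = 228.5 rad/s (converted from 36.36 rev/s).
The rod makes angle φ with the slider axis where L sinφ = r sinθ; differentiating, L cosφ·φ̇ = r ω cosθ.
L cosφ = √(L² − r² sin²θ) = 0.038483 m.
|ω_rod| = r ω |cosθ| / √(L² − r² sin²θ) = 0.0104·228.5·0.21644/0.038483 = 13.363 rad/s.

13.4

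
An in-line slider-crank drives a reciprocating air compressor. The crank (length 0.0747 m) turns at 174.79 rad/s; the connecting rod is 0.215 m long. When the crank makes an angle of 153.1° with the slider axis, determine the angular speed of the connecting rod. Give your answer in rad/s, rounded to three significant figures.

ω = 174.8 rad/s
The rod makes angle φ with the slider axis where L sinφ = r sinθ; differentiating, L cosφ·φ̇ = r ω cosθ.
L cosφ = √(L² − r² sin²θ) = 0.21233 m.
|ω_rod| = r ω |cosθ| / √(L² − r² sin²θ) = 0.0747·174.8·0.89180/0.21233 = 54.84 rad/s.

54.8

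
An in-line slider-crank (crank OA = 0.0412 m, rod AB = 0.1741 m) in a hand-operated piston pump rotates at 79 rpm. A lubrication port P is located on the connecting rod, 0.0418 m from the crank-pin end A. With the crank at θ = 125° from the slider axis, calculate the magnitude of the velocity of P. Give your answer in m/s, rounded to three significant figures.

ω = 8.273 rad/s.  Crank-pin speed |V_A| = rω = 0.34084 m/s, perpendicular to OA.
Rod angle: sinφ = −(r/L) sinθ ⇒ φ = -11.177°; ω_rod = −rω cosθ/√(L²−r²sin²θ) = +1.1446 rad/s.
V_P = V_A + ω_rod × AP, with AP = 0.0418 m along the rod.
Components: V_Px = −rω sinθ − a·ω_rod·sinφ = -0.26993 m/s;  V_Py = rω cosθ + a·ω_rod·cosφ = -0.14856 m/s.
|V_P| = √(V_Px² + V_Py²) = 0.30811 m/s.

0.308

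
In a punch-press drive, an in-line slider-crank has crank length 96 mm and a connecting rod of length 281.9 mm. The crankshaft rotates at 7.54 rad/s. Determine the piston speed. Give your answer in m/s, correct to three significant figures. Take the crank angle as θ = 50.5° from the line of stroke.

ω = 7.54 rad/s
For an in-line slider-crank, x = r cosθ + √(L² − r² sin²θ), so v = −rω sinθ·[1 + r cosθ/√(L² − r² sin²θ)].
With r = 0.096 m, L = 0.2819 m, θ = 50.5°: √(L² − r² sin²θ) = 0.27199 m.
v = −0.096·7.54·0.77162·[1 + 0.096·0.63608/0.27199] = -0.68393 m/s.
|v| = 0.68393 m/s.

0.684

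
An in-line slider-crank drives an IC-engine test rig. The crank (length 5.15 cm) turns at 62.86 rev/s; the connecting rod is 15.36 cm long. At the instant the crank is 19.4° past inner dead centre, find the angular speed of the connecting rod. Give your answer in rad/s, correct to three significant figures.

126

ω = 395 rad/s (converted from 62.86 rev/s).
The rod makes angle φ with the slider axis where L sinφ = r sinθ; differentiating, L cosφ·φ̇ = r ω cosθ.
L cosφ = √(L² − r² sin²θ) = 0.15264 m.
|ω_rod| = r ω |cosθ| / √(L² − r² sin²θ) = 0.0515·395·0.94322/0.15264 = 125.69 rad/s.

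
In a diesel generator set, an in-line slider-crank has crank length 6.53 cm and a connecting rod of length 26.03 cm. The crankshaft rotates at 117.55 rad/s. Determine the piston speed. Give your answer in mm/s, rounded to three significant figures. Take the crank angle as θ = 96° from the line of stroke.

7430

ω = 117.5 rad/s
For an in-line slider-crank, x = r cosθ + √(L² − r² sin²θ), so v = −rω sinθ·[1 + r cosθ/√(L² − r² sin²θ)].
With r = 0.0653 m, L = 0.2603 m, θ = 96°: √(L² − r² sin²θ) = 0.25207 m.
v = −0.0653·117.5·0.99452·[1 + 0.0653·-0.10453/0.25207] = -7.4272 m/s.
|v| = 7.4272 m/s = 7427.2 mm/s.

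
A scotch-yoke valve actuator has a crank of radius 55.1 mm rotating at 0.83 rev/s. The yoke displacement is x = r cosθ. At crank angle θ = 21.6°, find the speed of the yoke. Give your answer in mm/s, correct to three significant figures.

106

ω = 5.215 rad/s (from 0.83 rev/s).
x = r cosθ ⇒ ẋ = −rω sinθ.
|v| = rω|sinθ| = 0.0551·5.215·|sin 21.6°| = 0.10578 m/s = 105.78 mm/s.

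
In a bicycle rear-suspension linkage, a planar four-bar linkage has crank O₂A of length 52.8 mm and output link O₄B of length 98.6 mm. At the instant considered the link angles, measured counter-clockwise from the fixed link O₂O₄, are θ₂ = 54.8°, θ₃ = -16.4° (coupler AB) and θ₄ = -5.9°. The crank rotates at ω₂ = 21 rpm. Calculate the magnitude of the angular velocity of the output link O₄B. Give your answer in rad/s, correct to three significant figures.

6.12

ω₂ = 2.199 rad/s (from 21 rpm).
Differentiating the loop-closure r₂e^{iθ₂}+r₃e^{iθ₃}=r₁+r₄e^{iθ₄} gives r₂ω₂e^{iθ₂}+r₃ω₃e^{iθ₃}=r₄ω₄e^{iθ₄}.
Eliminating the other unknown: ω₄ = r₂ω₂ sin(θ₂−θ₃) / [r₄ sin(θ₄−θ₃)].
Numerator sine = +0.94665; denominator sine = +0.18224.
Result = 0.0528·2.199·(+0.94665) / (0.0986·(+0.18224)) = +6.1173 rad/s; magnitude 6.1173 rad/s.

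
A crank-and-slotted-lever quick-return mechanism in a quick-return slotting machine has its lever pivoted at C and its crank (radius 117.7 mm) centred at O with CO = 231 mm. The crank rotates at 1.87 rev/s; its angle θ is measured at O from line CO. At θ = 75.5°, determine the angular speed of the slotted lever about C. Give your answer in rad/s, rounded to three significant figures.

3.00

ω = 11.75 rad/s (from 1.87 rev/s).
Crank pin A relative to C: A = (d + r cosθ, r sinθ); lever angle φ = atan2(r sinθ, d + r cosθ).
Differentiating tanφ: φ̇ = rω(d cosθ + r)/(d² + r² + 2dr cosθ).
d² + r² + 2dr cosθ = |CA|² = 0.0808293 m²;  d cosθ + r = +0.17554 m.
|ω_lever| = |0.1177·11.75·+0.17554| / 0.0808293 = 3.0033 rad/s.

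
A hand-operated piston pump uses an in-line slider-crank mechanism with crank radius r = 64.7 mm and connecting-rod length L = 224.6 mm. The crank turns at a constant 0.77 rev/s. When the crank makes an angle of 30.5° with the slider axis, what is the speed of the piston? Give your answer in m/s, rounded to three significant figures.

ω = 2π·0.77 = 4.838 rad/s
For an in-line slider-crank, x = r cosθ + √(L² − r² sin²θ), so v = −rω sinθ·[1 + r cosθ/√(L² − r² sin²θ)].
With r = 0.0647 m, L = 0.2246 m, θ = 30.5°: √(L² − r² sin²θ) = 0.22219 m.
v = −0.0647·4.838·0.50754·[1 + 0.0647·0.86163/0.22219] = -0.19873 m/s.
|v| = 0.19873 m/s.

0.199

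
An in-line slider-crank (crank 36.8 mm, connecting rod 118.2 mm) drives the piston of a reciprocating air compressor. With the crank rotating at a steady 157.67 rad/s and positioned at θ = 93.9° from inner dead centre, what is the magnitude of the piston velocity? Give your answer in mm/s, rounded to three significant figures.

5660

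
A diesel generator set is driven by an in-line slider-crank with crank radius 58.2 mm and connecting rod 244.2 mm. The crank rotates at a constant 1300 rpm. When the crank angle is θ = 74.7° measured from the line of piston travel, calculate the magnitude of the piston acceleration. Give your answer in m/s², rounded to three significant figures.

58.3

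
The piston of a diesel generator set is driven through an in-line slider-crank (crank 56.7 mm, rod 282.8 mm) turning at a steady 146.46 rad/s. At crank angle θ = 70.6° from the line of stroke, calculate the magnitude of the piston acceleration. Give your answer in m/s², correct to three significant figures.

ω = 146.5 rad/s
x(θ) = r cosθ + √(L² − r² sin²θ); with ω constant, a = ω²·d²x/dθ².
d²x/dθ² = −r cosθ − r²(cos2θ)/√u − r⁴ sin²2θ/(4u^{3/2}),  u = L² − r² sin²θ = 0.0771157 m².
Substituting r = 0.0567 m, L = 0.2828 m, θ = 70.6°: d²x/dθ² = -0.0098585 m.
a = ω²·d²x/dθ² = (146.5)²·(-0.0098585) = -211.47 m/s²;  |a| = 211.47 m/s².

211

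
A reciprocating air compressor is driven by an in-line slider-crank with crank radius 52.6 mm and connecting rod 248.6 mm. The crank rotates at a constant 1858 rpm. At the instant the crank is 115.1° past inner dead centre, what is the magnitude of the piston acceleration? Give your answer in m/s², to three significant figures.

ω = 2π·1858/60 = 194.6 rad/s
x(θ) = r cosθ + √(L² − r² sin²θ); with ω constant, a = ω²·d²x/dθ².
d²x/dθ² = −r cosθ − r²(cos2θ)/√u − r⁴ sin²2θ/(4u^{3/2}),  u = L² − r² sin²θ = 0.0595331 m².
Substituting r = 0.0526 m, L = 0.2486 m, θ = 115.1°: d²x/dθ² = +0.029494 m.
a = ω²·d²x/dθ² = (194.6)²·(+0.029494) = +1116.5 m/s²;  |a| = 1116.5 m/s².

1120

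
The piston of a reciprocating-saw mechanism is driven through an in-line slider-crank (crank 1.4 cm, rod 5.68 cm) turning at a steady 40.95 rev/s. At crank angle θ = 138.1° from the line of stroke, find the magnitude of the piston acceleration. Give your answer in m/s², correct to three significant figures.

661

ω = 2π·40.9 = 257.3 rad/s
x(θ) = r cosθ + √(L² − r² sin²θ); with ω constant, a = ω²·d²x/dθ².
d²x/dθ² = −r cosθ − r²(cos2θ)/√u − r⁴ sin²2θ/(4u^{3/2}),  u = L² − r² sin²θ = 0.00313882 m².
Substituting r = 0.014 m, L = 0.0568 m, θ = 138.1°: d²x/dθ² = +0.0099886 m.
a = ω²·d²x/dθ² = (257.3)²·(+0.0099886) = +661.26 m/s²;  |a| = 661.26 m/s².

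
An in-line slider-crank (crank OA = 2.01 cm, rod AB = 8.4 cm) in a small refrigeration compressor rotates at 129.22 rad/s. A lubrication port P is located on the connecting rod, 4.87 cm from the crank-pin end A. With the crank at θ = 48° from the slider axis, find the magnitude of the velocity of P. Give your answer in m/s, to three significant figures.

2.23

ω = 129.2 rad/s.  Crank-pin speed |V_A| = rω = 2.5973 m/s, perpendicular to OA.
Rod angle: sinφ = −(r/L) sinθ ⇒ φ = -10.243°; ω_rod = −rω cosθ/√(L²−r²sin²θ) = -21.025 rad/s.
V_P = V_A + ω_rod × AP, with AP = 0.0487 m along the rod.
Components: V_Px = −rω sinθ − a·ω_rod·sinφ = -2.1123 m/s;  V_Py = rω cosθ + a·ω_rod·cosφ = +0.73035 m/s.
|V_P| = √(V_Px² + V_Py²) = 2.235 m/s.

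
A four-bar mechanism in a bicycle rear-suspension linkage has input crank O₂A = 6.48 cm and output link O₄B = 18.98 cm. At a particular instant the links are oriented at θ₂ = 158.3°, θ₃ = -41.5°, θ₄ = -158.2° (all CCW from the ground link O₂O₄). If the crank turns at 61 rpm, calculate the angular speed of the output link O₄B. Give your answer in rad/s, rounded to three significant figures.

ω₂ = 6.388 rad/s (from 61 rpm).
Differentiating the loop-closure r₂e^{iθ₂}+r₃e^{iθ₃}=r₁+r₄e^{iθ₄} gives r₂ω₂e^{iθ₂}+r₃ω₃e^{iθ₃}=r₄ω₄e^{iθ₄}.
Eliminating the other unknown: ω₄ = r₂ω₂ sin(θ₂−θ₃) / [r₄ sin(θ₄−θ₃)].
Numerator sine = -0.33874; denominator sine = -0.89337.
Result = 0.0648·6.388·(-0.33874) / (0.1898·(-0.89337)) = +0.82693 rad/s; magnitude 0.82693 rad/s.

0.827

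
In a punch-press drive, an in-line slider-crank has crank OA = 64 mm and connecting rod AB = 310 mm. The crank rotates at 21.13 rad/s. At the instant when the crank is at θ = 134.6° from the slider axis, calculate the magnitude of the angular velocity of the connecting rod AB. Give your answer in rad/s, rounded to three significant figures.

ω = 21.13 rad/s
The rod makes angle φ with the slider axis where L sinφ = r sinθ; differentiating, L cosφ·φ̇ = r ω cosθ.
L cosφ = √(L² − r² sin²θ) = 0.30663 m.
|ω_rod| = r ω |cosθ| / √(L² − r² sin²θ) = 0.064·21.13·0.70215/0.30663 = 3.0967 rad/s.

3.10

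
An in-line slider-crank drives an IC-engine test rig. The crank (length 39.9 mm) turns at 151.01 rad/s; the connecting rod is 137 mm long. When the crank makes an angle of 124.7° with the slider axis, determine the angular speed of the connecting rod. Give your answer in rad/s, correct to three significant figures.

25.8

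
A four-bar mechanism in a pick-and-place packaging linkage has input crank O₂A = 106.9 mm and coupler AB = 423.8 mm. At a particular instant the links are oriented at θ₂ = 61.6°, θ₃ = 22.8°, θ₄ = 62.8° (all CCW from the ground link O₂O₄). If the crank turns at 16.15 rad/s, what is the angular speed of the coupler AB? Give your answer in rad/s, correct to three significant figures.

0.133

ω₂ = 16.15 rad/s
Differentiating the loop-closure r₂e^{iθ₂}+r₃e^{iθ₃}=r₁+r₄e^{iθ₄} gives r₂ω₂e^{iθ₂}+r₃ω₃e^{iθ₃}=r₄ω₄e^{iθ₄}.
Eliminating the other unknown: ω₃ = r₂ω₂ sin(θ₄−θ₂) / [r₃ sin(θ₃−θ₄)].
Numerator sine = +0.02094; denominator sine = -0.64279.
Result = 0.1069·16.15·(+0.02094) / (0.4238·(-0.64279)) = -0.13272 rad/s; magnitude 0.13272 rad/s.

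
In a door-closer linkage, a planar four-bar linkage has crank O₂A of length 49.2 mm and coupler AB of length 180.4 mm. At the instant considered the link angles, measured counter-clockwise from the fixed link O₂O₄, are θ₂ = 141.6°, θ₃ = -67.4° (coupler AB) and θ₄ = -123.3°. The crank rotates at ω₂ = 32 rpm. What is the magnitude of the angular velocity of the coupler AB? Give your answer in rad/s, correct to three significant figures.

ω₂ = 3.351 rad/s (from 32 rpm).
Differentiating the loop-closure r₂e^{iθ₂}+r₃e^{iθ₃}=r₁+r₄e^{iθ₄} gives r₂ω₂e^{iθ₂}+r₃ω₃e^{iθ₃}=r₄ω₄e^{iθ₄}.
Eliminating the other unknown: ω₃ = r₂ω₂ sin(θ₄−θ₂) / [r₃ sin(θ₃−θ₄)].
Numerator sine = +0.99604; denominator sine = +0.82806.
Result = 0.0492·3.351·(+0.99604) / (0.1804·(+0.82806)) = +1.0993 rad/s; magnitude 1.0993 rad/s.

1.10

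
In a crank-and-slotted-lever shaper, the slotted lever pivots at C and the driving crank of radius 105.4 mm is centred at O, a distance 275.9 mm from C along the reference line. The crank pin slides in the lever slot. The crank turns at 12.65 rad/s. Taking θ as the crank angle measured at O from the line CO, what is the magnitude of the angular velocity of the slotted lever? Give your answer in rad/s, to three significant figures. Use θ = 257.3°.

ω = 12.65 rad/s
Crank pin A relative to C: A = (d + r cosθ, r sinθ); lever angle φ = atan2(r sinθ, d + r cosθ).
Differentiating tanφ: φ̇ = rω(d cosθ + r)/(d² + r² + 2dr cosθ).
d² + r² + 2dr cosθ = |CA|² = 0.0744438 m²;  d cosθ + r = +0.044744 m.
|ω_lever| = |0.1054·12.65·+0.044744| / 0.0744438 = 0.80139 rad/s.

0.801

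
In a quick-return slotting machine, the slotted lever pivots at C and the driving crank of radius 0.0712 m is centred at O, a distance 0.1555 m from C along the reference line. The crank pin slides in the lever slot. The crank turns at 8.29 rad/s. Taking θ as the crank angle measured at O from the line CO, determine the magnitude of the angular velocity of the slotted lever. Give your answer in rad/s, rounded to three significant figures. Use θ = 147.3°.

ω = 8.29 rad/s
Crank pin A relative to C: A = (d + r cosθ, r sinθ); lever angle φ = atan2(r sinθ, d + r cosθ).
Differentiating tanφ: φ̇ = rω(d cosθ + r)/(d² + r² + 2dr cosθ).
d² + r² + 2dr cosθ = |CA|² = 0.0106159 m²;  d cosθ + r = -0.059655 m.
|ω_lever| = |0.0712·8.29·-0.059655| / 0.0106159 = 3.3168 rad/s.

3.32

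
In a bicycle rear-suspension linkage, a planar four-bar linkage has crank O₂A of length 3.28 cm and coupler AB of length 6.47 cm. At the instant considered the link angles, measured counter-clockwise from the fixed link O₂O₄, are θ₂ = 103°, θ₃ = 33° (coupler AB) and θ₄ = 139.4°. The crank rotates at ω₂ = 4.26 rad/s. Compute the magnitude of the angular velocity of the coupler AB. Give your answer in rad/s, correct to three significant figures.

ω₂ = 4.26 rad/s
Differentiating the loop-closure r₂e^{iθ₂}+r₃e^{iθ₃}=r₁+r₄e^{iθ₄} gives r₂ω₂e^{iθ₂}+r₃ω₃e^{iθ₃}=r₄ω₄e^{iθ₄}.
Eliminating the other unknown: ω₃ = r₂ω₂ sin(θ₄−θ₂) / [r₃ sin(θ₃−θ₄)].
Numerator sine = +0.59342; denominator sine = -0.95931.
Result = 0.0328·4.26·(+0.59342) / (0.0647·(-0.95931)) = -1.3359 rad/s; magnitude 1.3359 rad/s.

1.34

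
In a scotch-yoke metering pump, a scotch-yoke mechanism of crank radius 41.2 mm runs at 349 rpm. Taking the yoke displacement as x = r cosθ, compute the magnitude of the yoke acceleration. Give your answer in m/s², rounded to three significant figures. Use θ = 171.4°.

ω = 36.55 rad/s (from 349 rpm).
x = r cosθ ⇒ ẍ = −rω² cosθ (ω constant).
|a| = rω²|cosθ| = 0.0412·(36.55)²·|cos 171.4°| = 54.412 m/s².

54.4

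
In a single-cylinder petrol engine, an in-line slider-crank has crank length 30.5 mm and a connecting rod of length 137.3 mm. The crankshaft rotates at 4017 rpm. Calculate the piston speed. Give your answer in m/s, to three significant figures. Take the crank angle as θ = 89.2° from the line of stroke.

12.9

ω = 2π·4017/60 = 420.7 rad/s
For an in-line slider-crank, x = r cosθ + √(L² − r² sin²θ), so v = −rω sinθ·[1 + r cosθ/√(L² − r² sin²θ)].
With r = 0.0305 m, L = 0.1373 m, θ = 89.2°: √(L² − r² sin²θ) = 0.13387 m.
v = −0.0305·420.7·0.99990·[1 + 0.0305·0.01396/0.13387] = -12.87 m/s.
|v| = 12.87 m/s.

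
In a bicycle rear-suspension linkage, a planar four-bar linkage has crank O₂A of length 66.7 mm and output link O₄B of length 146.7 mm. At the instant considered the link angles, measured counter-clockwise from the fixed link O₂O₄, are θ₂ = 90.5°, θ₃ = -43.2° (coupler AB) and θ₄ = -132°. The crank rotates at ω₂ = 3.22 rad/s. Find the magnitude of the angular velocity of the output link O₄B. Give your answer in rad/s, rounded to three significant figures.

ω₂ = 3.22 rad/s
Differentiating the loop-closure r₂e^{iθ₂}+r₃e^{iθ₃}=r₁+r₄e^{iθ₄} gives r₂ω₂e^{iθ₂}+r₃ω₃e^{iθ₃}=r₄ω₄e^{iθ₄}.
Eliminating the other unknown: ω₄ = r₂ω₂ sin(θ₂−θ₃) / [r₄ sin(θ₄−θ₃)].
Numerator sine = +0.72297; denominator sine = -0.99978.
Result = 0.0667·3.22·(+0.72297) / (0.1467·(-0.99978)) = -1.0587 rad/s; magnitude 1.0587 rad/s.

1.06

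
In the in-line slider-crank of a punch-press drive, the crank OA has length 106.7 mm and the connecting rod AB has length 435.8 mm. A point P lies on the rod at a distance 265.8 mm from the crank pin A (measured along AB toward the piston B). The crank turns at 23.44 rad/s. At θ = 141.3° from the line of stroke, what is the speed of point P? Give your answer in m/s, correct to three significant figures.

1.58

ω = 23.44 rad/s.  Crank-pin speed |V_A| = rω = 2.501 m/s, perpendicular to OA.
Rod angle: sinφ = −(r/L) sinθ ⇒ φ = -8.806°; ω_rod = −rω cosθ/√(L²−r²sin²θ) = +4.5323 rad/s.
V_P = V_A + ω_rod × AP, with AP = 0.2658 m along the rod.
Components: V_Px = −rω sinθ − a·ω_rod·sinφ = -1.3793 m/s;  V_Py = rω cosθ + a·ω_rod·cosφ = -0.76141 m/s.
|V_P| = √(V_Px² + V_Py²) = 1.5755 m/s.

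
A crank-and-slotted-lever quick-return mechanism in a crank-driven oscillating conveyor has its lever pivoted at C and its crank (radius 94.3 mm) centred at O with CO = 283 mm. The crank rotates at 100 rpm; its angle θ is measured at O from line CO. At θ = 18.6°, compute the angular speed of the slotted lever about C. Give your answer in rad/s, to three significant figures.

2.56

ω = 10.47 rad/s (from 100 rpm).
Crank pin A relative to C: A = (d + r cosθ, r sinθ); lever angle φ = atan2(r sinθ, d + r cosθ).
Differentiating tanφ: φ̇ = rω(d cosθ + r)/(d² + r² + 2dr cosθ).
d² + r² + 2dr cosθ = |CA|² = 0.139567 m²;  d cosθ + r = +0.36252 m.
|ω_lever| = |0.0943·10.47·+0.36252| / 0.139567 = 2.565 rad/s.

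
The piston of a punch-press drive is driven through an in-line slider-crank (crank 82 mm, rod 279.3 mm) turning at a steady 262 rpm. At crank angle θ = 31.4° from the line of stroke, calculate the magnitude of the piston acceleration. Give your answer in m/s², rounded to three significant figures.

ω = 2π·262/60 = 27.44 rad/s
x(θ) = r cosθ + √(L² − r² sin²θ); with ω constant, a = ω²·d²x/dθ².
d²x/dθ² = −r cosθ − r²(cos2θ)/√u − r⁴ sin²2θ/(4u^{3/2}),  u = L² − r² sin²θ = 0.0761833 m².
Substituting r = 0.082 m, L = 0.2793 m, θ = 31.4°: d²x/dθ² = -0.081552 m.
a = ω²·d²x/dθ² = (27.44)²·(-0.081552) = -61.389 m/s²;  |a| = 61.389 m/s².

61.4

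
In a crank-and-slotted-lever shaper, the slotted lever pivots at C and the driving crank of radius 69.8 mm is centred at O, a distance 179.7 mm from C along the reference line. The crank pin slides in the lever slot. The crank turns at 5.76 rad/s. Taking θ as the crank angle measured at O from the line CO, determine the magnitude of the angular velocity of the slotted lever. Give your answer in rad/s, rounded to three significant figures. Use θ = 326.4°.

1.52

ω = 5.76 rad/s
Crank pin A relative to C: A = (d + r cosθ, r sinθ); lever angle φ = atan2(r sinθ, d + r cosθ).
Differentiating tanφ: φ̇ = rω(d cosθ + r)/(d² + r² + 2dr cosθ).
d² + r² + 2dr cosθ = |CA|² = 0.0580589 m²;  d cosθ + r = +0.21948 m.
|ω_lever| = |0.0698·5.76·+0.21948| / 0.0580589 = 1.5198 rad/s.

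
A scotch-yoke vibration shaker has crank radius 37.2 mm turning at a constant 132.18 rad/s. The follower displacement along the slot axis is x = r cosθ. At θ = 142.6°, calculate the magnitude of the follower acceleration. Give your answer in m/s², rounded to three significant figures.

516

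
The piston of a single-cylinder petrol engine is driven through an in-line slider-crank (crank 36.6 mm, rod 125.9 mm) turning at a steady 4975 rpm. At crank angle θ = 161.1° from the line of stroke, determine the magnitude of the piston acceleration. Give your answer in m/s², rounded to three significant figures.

7080

ω = 2π·4975/60 = 521 rad/s
x(θ) = r cosθ + √(L² − r² sin²θ); with ω constant, a = ω²·d²x/dθ².
d²x/dθ² = −r cosθ − r²(cos2θ)/√u − r⁴ sin²2θ/(4u^{3/2}),  u = L² − r² sin²θ = 0.0157103 m².
Substituting r = 0.0366 m, L = 0.1259 m, θ = 161.1°: d²x/dθ² = +0.026096 m.
a = ω²·d²x/dθ² = (521)²·(+0.026096) = +7083.1 m/s²;  |a| = 7083.1 m/s².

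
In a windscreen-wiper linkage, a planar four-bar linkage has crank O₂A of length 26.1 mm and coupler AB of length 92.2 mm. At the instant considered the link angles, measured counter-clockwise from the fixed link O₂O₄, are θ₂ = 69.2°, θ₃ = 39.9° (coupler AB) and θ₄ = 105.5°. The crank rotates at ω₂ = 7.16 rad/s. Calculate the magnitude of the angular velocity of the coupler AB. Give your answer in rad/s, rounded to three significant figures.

ω₂ = 7.16 rad/s
Differentiating the loop-closure r₂e^{iθ₂}+r₃e^{iθ₃}=r₁+r₄e^{iθ₄} gives r₂ω₂e^{iθ₂}+r₃ω₃e^{iθ₃}=r₄ω₄e^{iθ₄}.
Eliminating the other unknown: ω₃ = r₂ω₂ sin(θ₄−θ₂) / [r₃ sin(θ₃−θ₄)].
Numerator sine = +0.59201; denominator sine = -0.91068.
Result = 0.0261·7.16·(+0.59201) / (0.0922·(-0.91068)) = -1.3176 rad/s; magnitude 1.3176 rad/s.

1.32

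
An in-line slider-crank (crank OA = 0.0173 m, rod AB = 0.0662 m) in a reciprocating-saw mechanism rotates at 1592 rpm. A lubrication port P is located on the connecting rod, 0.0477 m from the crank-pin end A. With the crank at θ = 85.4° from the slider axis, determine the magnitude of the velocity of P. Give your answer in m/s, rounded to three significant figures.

2.92

ω = 166.7 rad/s.  Crank-pin speed |V_A| = rω = 2.8841 m/s, perpendicular to OA.
Rod angle: sinφ = −(r/L) sinθ ⇒ φ = -15.099°; ω_rod = −rω cosθ/√(L²−r²sin²θ) = -3.619 rad/s.
V_P = V_A + ω_rod × AP, with AP = 0.0477 m along the rod.
Components: V_Px = −rω sinθ − a·ω_rod·sinφ = -2.9198 m/s;  V_Py = rω cosθ + a·ω_rod·cosφ = +0.06464 m/s.
|V_P| = √(V_Px² + V_Py²) = 2.9205 m/s.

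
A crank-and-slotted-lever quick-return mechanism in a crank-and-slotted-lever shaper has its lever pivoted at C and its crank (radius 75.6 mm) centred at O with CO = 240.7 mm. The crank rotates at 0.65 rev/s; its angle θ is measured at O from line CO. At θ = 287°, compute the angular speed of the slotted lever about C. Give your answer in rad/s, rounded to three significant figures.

ω = 4.084 rad/s (from 0.65 rev/s).
Crank pin A relative to C: A = (d + r cosθ, r sinθ); lever angle φ = atan2(r sinθ, d + r cosθ).
Differentiating tanφ: φ̇ = rω(d cosθ + r)/(d² + r² + 2dr cosθ).
d² + r² + 2dr cosθ = |CA|² = 0.0742924 m²;  d cosθ + r = +0.14597 m.
|ω_lever| = |0.0756·4.084·+0.14597| / 0.0742924 = 0.60666 rad/s.

0.607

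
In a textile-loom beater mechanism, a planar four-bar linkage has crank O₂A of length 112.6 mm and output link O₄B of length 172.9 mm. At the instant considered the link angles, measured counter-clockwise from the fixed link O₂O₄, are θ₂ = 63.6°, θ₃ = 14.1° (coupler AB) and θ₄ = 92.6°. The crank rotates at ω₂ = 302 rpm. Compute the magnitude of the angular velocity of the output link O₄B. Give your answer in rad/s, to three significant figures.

ω₂ = 31.63 rad/s (from 302 rpm).
Differentiating the loop-closure r₂e^{iθ₂}+r₃e^{iθ₃}=r₁+r₄e^{iθ₄} gives r₂ω₂e^{iθ₂}+r₃ω₃e^{iθ₃}=r₄ω₄e^{iθ₄}.
Eliminating the other unknown: ω₄ = r₂ω₂ sin(θ₂−θ₃) / [r₄ sin(θ₄−θ₃)].
Numerator sine = +0.76041; denominator sine = +0.97992.
Result = 0.1126·31.63·(+0.76041) / (0.1729·(+0.97992)) = +15.982 rad/s; magnitude 15.982 rad/s.

16.0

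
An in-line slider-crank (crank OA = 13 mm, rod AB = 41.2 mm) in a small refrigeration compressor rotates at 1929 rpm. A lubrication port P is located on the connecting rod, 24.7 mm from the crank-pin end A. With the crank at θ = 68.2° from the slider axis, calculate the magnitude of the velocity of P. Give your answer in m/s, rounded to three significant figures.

ω = 202 rad/s.  Crank-pin speed |V_A| = rω = 2.6261 m/s, perpendicular to OA.
Rod angle: sinφ = −(r/L) sinθ ⇒ φ = -17.036°; ω_rod = −rω cosθ/√(L²−r²sin²θ) = -24.757 rad/s.
V_P = V_A + ω_rod × AP, with AP = 0.0247 m along the rod.
Components: V_Px = −rω sinθ − a·ω_rod·sinφ = -2.6174 m/s;  V_Py = rω cosθ + a·ω_rod·cosφ = +0.39057 m/s.
|V_P| = √(V_Px² + V_Py²) = 2.6464 m/s.

2.65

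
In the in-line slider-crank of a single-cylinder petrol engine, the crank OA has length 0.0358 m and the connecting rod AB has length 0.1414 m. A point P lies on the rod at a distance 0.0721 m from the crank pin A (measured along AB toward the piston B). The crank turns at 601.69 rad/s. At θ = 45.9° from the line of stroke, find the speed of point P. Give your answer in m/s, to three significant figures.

ω = 601.7 rad/s.  Crank-pin speed |V_A| = rω = 21.541 m/s, perpendicular to OA.
Rod angle: sinφ = −(r/L) sinθ ⇒ φ = -10.476°; ω_rod = −rω cosθ/√(L²−r²sin²θ) = -107.81 rad/s.
V_P = V_A + ω_rod × AP, with AP = 0.0721 m along the rod.
Components: V_Px = −rω sinθ − a·ω_rod·sinφ = -16.882 m/s;  V_Py = rω cosθ + a·ω_rod·cosφ = +7.3467 m/s.
|V_P| = √(V_Px² + V_Py²) = 18.411 m/s.

18.4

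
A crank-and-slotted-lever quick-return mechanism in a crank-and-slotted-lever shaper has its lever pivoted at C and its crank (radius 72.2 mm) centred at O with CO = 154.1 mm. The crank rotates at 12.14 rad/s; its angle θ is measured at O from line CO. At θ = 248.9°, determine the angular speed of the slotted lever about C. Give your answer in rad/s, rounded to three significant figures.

0.700

ω = 12.14 rad/s
Crank pin A relative to C: A = (d + r cosθ, r sinθ); lever angle φ = atan2(r sinθ, d + r cosθ).
Differentiating tanφ: φ̇ = rω(d cosθ + r)/(d² + r² + 2dr cosθ).
d² + r² + 2dr cosθ = |CA|² = 0.020949 m²;  d cosθ + r = +0.016724 m.
|ω_lever| = |0.0722·12.14·+0.016724| / 0.020949 = 0.69975 rad/s.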